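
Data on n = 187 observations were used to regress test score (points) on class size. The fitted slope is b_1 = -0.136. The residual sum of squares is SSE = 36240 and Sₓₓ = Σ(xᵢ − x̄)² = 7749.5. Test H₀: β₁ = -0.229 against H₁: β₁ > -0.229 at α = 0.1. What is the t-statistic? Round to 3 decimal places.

MSE = SSE/(n − 2) = 36240/185 = 195.892.
SE(b_1) = √(MSE/Sₓₓ) = √(195.892/7749.5) = 0.158991.
t = (-0.136 − (-0.229)) / 0.158991 = 0.585.
df = n − 2 = 185.
One-sided p ≈ 0.2797, which is ≥ 0.1, so fail to reject H₀.
The data do not give significant evidence that the true slope on class size exceeds -0.229 points per unit.

t = 0.585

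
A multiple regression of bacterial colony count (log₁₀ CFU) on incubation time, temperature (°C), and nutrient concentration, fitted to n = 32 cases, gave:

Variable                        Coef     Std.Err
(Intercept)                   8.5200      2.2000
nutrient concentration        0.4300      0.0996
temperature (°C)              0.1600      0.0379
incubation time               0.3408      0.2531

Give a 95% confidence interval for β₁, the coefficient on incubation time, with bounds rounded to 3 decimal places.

Read off: b = 0.3408, SE = 0.2531 for incubation time.
df = n − k − 1 = 32 − 3 − 1 = 28.
t* = t_{0.025, 28} = 2.048407.
Margin = t* × SE = 2.048407 × 0.2531 = 0.51845.
CI: 0.3408 ± 0.51845 → (-0.178, 0.859).

(-0.178, 0.859)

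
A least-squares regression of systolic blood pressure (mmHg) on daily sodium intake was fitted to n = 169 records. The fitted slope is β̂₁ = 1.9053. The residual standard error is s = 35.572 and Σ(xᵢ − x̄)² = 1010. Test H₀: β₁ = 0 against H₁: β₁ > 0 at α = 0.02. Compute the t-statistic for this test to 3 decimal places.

SE(β̂₁) = s/√Sₓₓ = 35.572/√1010 = 1.1193.
t = 1.9053 / 1.1193 = 1.702.
df = n − 2 = 167.
One-sided p ≈ 0.0453, which is ≥ 0.02, so fail to reject H₀.
The data do not give significant evidence that the true slope on daily sodium intake is positive.

t = 1.702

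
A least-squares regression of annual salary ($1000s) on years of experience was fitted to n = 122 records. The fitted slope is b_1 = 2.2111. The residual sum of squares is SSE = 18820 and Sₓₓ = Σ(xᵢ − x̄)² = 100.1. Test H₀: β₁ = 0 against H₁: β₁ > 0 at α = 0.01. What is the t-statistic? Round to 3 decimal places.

t = 1.766

MSE = SSE/(n − 2) = 18820/120 = 156.833.
SE(b_1) = √(MSE/Sₓₓ) = √(156.833/100.1) = 1.25171.
t = 2.2111 / 1.25171 = 1.766.
df = n − 2 = 120.
One-sided p ≈ 0.0399, which is ≥ 0.01, so fail to reject H₀.
The data do not give significant evidence that the true slope on years of experience is positive.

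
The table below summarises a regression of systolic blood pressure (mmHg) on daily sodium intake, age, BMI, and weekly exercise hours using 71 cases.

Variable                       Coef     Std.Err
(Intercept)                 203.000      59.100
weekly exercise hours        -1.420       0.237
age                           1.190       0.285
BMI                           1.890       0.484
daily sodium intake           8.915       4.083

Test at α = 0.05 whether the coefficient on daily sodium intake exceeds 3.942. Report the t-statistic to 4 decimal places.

Read off: b = 8.915, SE = 4.083 for daily sodium intake.
H₀: β₁ = 3.942 vs H₁: β₁ > 3.942.
t = (8.915 − 3.942) / 4.083 = 1.2180.
df = n − k − 1 = 71 − 4 − 1 = 66.
One-sided p ≈ 0.1138, which is ≥ 0.05, so fail to reject H₀.
The data do not give significant evidence that the true slope on daily sodium intake exceeds 3.942 mmHg per unit, holding the other predictors fixed.

t = 1.2180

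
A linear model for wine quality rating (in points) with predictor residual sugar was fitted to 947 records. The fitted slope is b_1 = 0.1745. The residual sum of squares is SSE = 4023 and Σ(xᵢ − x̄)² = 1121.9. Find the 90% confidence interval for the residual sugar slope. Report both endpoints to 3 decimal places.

(0.073, 0.276)

MSE = SSE/(n − 2) = 4023/945 = 4.25714.
SE(b_1) = √(MSE/Sₓₓ) = √(4.25714/1121.9) = 0.0616002.
df = n − 2 = 945.
t* = t_{0.05, 945} = 1.646468.
Margin = t* × SE = 1.646468 × 0.0616002 = 0.10142.
CI: 0.1745 ± 0.10142 → (0.073, 0.276).
With 90% confidence, each one-unit increase in residual sugar is associated with a change of between 0.073 and 0.276 points in wine quality rating.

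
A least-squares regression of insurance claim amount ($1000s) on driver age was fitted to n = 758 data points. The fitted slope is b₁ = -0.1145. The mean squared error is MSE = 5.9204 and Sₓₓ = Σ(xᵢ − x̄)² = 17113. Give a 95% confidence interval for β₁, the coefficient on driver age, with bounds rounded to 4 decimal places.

(-0.1510, -0.0780)

SE(b₁) = √(MSE/Sₓₓ) = √(5.9204/17113) = 0.0186.
df = n − 2 = 756.
t* = t_{0.025, 756} = 1.963107.
Margin = t* × SE = 1.963107 × 0.0186 = 0.036514.
CI: -0.1145 ± 0.036514 → (-0.1510, -0.0780).
With 95% confidence, each one-unit increase in driver age is associated with a change of between -0.1510 and -0.0780 $1000s in insurance claim amount.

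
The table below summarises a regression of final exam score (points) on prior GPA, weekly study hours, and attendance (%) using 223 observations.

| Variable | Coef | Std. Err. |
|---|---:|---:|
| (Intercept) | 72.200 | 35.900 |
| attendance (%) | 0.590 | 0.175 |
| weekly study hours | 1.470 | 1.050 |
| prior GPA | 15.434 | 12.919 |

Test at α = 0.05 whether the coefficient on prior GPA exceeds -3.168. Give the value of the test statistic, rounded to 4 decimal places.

t = 1.4399

Read off: b = 15.434, SE = 12.919 for prior GPA.
H₀: β₁ = -3.168 vs H₁: β₁ > -3.168.
t = (15.434 − (-3.168)) / 12.919 = 1.4399.
df = n − k − 1 = 223 − 3 − 1 = 219.
One-sided p ≈ 0.0757, which is ≥ 0.05, so fail to reject H₀.
The data do not give significant evidence that the true slope on prior GPA exceeds -3.168 points per unit, holding the other predictors fixed.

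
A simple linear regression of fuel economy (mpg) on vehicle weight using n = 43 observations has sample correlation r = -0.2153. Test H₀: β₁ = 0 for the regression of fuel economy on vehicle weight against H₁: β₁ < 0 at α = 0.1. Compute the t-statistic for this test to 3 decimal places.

t = r·√(n − 2)/√(1 − r²) = -0.2153·√41/√0.953646 = -1.412.
df = n − 2 = 41.
One-sided p ≈ 0.0828, which is < 0.1, so reject H₀.
There is evidence of a linear association between vehicle weight and fuel economy.

t = -1.412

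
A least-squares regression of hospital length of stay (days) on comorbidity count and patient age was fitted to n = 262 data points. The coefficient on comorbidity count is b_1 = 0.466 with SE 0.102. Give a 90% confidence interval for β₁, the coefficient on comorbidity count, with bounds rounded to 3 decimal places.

(0.298, 0.634)

df = n − k − 1 = 262 − 2 − 1 = 259.
t* = t_{0.05, 259} = 1.650758.
Margin = t* × SE = 1.650758 × 0.102 = 0.16838.
CI: 0.466 ± 0.16838 → (0.298, 0.634).
With 90% confidence, each one-unit increase in comorbidity count is associated with a change of between 0.298 and 0.634 days in hospital length of stay, holding the other predictors fixed.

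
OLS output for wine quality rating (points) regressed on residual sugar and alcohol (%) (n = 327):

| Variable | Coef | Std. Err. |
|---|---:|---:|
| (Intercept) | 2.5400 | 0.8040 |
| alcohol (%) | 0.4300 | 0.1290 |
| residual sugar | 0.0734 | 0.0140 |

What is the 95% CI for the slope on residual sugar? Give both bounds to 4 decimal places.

Read off: b = 0.0734, SE = 0.0140 for residual sugar.
df = n − k − 1 = 327 − 2 − 1 = 324.
t* = t_{0.025, 324} = 1.967313.
Margin = t* × SE = 1.967313 × 0.0140 = 0.027542.
CI: 0.0734 ± 0.027542 → (0.0459, 0.1009).

(0.0459, 0.1009)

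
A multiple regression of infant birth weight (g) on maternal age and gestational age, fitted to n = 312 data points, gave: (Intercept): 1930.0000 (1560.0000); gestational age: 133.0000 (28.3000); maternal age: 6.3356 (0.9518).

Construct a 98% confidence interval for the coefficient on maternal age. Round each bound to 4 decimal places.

Read off: b = 6.3356, SE = 0.9518 for maternal age.
df = n − k − 1 = 312 − 2 − 1 = 309.
t* = t_{0.01, 309} = 2.338476.
Margin = t* × SE = 2.338476 × 0.9518 = 2.225762.
CI: 6.3356 ± 2.225762 → (4.1098, 8.5614).

(4.1098, 8.5614)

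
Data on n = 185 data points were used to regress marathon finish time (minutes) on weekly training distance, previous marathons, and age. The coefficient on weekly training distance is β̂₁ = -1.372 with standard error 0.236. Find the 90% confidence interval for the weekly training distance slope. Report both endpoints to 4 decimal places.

df = n − k − 1 = 185 − 3 − 1 = 181.
t* = t_{0.05, 181} = 1.653316.
Margin = t* × SE = 1.653316 × 0.236 = 0.390183.
CI: -1.372 ± 0.390183 → (-1.7622, -0.9818).
With 90% confidence, each one-unit increase in weekly training distance is associated with a change of between -1.7622 and -0.9818 minutes in marathon finish time, holding the other predictors fixed.

(-1.7622, -0.9818)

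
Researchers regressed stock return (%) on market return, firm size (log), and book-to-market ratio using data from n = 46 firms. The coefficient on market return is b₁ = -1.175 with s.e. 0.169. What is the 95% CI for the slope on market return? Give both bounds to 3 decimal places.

df = n − k − 1 = 46 − 3 − 1 = 42.
t* = t_{0.025, 42} = 2.018082.
Margin = t* × SE = 2.018082 × 0.169 = 0.34106.
CI: -1.175 ± 0.34106 → (-1.516, -0.834).
With 95% confidence, each one-unit increase in market return is associated with a change of between -1.516 and -0.834 % in stock return, holding the other predictors fixed.

(-1.516, -0.834)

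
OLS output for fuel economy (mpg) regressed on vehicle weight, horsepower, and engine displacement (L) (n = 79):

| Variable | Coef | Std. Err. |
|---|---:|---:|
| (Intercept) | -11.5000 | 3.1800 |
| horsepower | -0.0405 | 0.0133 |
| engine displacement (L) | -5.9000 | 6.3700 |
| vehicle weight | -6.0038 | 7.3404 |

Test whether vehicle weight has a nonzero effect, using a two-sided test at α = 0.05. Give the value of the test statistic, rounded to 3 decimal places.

Read off: b = -6.0038, SE = 7.3404 for vehicle weight.
H₀: β₁ = 0 vs H₁: β₁ ≠ 0.
t = -6.0038 / 7.3404 = -0.818.
df = n − k − 1 = 79 − 3 − 1 = 75.
Two-sided p ≈ 0.4160, which is ≥ 0.05, so fail to reject H₀.
The data do not give significant evidence of an association between vehicle weight and fuel economy, after adjusting for the other predictors.

t = -0.818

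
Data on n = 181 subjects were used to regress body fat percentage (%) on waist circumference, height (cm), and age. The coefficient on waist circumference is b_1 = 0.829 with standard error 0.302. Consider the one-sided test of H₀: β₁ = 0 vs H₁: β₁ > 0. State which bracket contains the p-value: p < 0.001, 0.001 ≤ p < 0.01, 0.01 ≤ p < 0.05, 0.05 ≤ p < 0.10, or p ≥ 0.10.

0.001 ≤ p < 0.01

t = 0.829 / 0.302 = 2.745.
df = n − k − 1 = 181 − 3 − 1 = 177.
One-sided p = P(T_{177} > t) ≈ 0.0033.
So 0.001 ≤ p < 0.01.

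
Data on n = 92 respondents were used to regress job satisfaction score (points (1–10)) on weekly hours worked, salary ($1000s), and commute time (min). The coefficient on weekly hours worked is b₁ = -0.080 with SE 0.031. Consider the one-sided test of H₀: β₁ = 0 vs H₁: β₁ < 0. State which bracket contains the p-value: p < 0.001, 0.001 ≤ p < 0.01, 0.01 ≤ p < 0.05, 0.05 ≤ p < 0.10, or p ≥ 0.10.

0.001 ≤ p < 0.01

t = -0.080 / 0.031 = -2.581.
df = n − k − 1 = 92 − 3 − 1 = 88.
One-sided p = P(T_{88} < t) ≈ 0.0058.
So 0.001 ≤ p < 0.01.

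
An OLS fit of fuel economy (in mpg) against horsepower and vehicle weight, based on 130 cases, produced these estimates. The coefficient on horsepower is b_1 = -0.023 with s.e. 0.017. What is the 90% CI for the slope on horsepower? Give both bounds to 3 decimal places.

df = n − k − 1 = 130 − 2 − 1 = 127.
t* = t_{0.05, 127} = 1.65694.
Margin = t* × SE = 1.65694 × 0.017 = 0.02817.
CI: -0.023 ± 0.02817 → (-0.051, 0.005).
With 90% confidence, each one-unit increase in horsepower is associated with a change of between -0.051 and 0.005 mpg in fuel economy, holding the other predictors fixed.

(-0.051, 0.005)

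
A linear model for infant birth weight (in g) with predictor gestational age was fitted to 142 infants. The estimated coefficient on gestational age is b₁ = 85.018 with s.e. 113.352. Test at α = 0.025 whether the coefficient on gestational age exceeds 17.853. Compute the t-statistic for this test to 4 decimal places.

t = 0.5925

H₀: β₁ = 17.853 vs H₁: β₁ > 17.853.
t = (b₁ − β₁⁰)/SE = (85.018 − 17.853) / 113.352 = 0.5925.
df = n − 2 = 142 − 2 = 140.
One-sided p ≈ 0.2772, which is ≥ 0.025, so fail to reject H₀.
The data do not give significant evidence that the true slope on gestational age exceeds 17.853 g per unit.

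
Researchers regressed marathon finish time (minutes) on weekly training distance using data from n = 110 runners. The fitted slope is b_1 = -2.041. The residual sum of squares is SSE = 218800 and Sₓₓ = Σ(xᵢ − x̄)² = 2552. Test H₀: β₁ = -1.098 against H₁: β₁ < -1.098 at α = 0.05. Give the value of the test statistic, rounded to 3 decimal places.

MSE = SSE/(n − 2) = 218800/108 = 2025.93.
SE(b_1) = √(MSE/Sₓₓ) = √(2025.93/2552) = 0.890987.
t = (-2.041 − (-1.098)) / 0.890987 = -1.058.
df = n − 2 = 108.
One-sided p ≈ 0.1461, which is ≥ 0.05, so fail to reject H₀.
The data do not give significant evidence that the true slope on weekly training distance is below -1.098 minutes per unit.

t = -1.058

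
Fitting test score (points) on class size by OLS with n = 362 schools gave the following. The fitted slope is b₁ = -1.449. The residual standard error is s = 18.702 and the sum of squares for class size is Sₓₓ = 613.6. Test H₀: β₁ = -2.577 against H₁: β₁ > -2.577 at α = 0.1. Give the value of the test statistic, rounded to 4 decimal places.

t = 1.4940

SE(b₁) = s/√Sₓₓ = 18.702/√613.6 = 0.754997.
t = (-1.449 − (-2.577)) / 0.754997 = 1.4940.
df = n − 2 = 360.
One-sided p ≈ 0.0680, which is < 0.1, so reject H₀.
There is evidence that the true slope on class size exceeds -2.577 points per unit.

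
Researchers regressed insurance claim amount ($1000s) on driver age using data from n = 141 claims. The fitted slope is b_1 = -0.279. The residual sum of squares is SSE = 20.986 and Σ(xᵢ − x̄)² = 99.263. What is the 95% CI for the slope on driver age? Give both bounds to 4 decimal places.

(-0.3561, -0.2019)

MSE = SSE/(n − 2) = 20.986/139 = 0.150978.
SE(b_1) = √(MSE/Sₓₓ) = √(0.150978/99.263) = 0.0389999.
df = n − 2 = 139.
t* = t_{0.025, 139} = 1.977178.
Margin = t* × SE = 1.977178 × 0.0389999 = 0.077110.
CI: -0.279 ± 0.077110 → (-0.3561, -0.2019).
With 95% confidence, each one-unit increase in driver age is associated with a change of between -0.3561 and -0.2019 $1000s in insurance claim amount.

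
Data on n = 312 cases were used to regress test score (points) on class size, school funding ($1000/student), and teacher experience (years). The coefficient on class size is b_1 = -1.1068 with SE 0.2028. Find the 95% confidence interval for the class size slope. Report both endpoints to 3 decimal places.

df = n − k − 1 = 312 − 3 − 1 = 308.
t* = t_{0.025, 308} = 1.967696.
Margin = t* × SE = 1.967696 × 0.2028 = 0.39905.
CI: -1.1068 ± 0.39905 → (-1.506, -0.708).
With 95% confidence, each one-unit increase in class size is associated with a change of between -1.506 and -0.708 points in test score, holding the other predictors fixed.

(-1.506, -0.708)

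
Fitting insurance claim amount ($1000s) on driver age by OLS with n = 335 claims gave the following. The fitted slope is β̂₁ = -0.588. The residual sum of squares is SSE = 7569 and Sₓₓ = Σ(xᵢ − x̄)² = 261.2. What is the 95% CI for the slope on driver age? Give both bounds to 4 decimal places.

MSE = SSE/(n − 2) = 7569/333 = 22.7297.
SE(β̂₁) = √(MSE/Sₓₓ) = √(22.7297/261.2) = 0.294992.
df = n − 2 = 333.
t* = t_{0.025, 333} = 1.967113.
Margin = t* × SE = 1.967113 × 0.294992 = 0.580283.
CI: -0.588 ± 0.580283 → (-1.1683, -0.0077).
With 95% confidence, each one-unit increase in driver age is associated with a change of between -1.1683 and -0.0077 $1000s in insurance claim amount.

(-1.1683, -0.0077)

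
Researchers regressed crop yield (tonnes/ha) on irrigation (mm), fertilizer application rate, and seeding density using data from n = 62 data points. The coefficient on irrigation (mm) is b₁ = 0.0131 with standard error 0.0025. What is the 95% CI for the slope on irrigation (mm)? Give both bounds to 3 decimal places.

(0.008, 0.018)

df = n − k − 1 = 62 − 3 − 1 = 58.
t* = t_{0.025, 58} = 2.001717.
Margin = t* × SE = 2.001717 × 0.0025 = 0.00500.
CI: 0.0131 ± 0.00500 → (0.008, 0.018).
With 95% confidence, each one-unit increase in irrigation (mm) is associated with a change of between 0.008 and 0.018 tonnes/ha in crop yield, holding the other predictors fixed.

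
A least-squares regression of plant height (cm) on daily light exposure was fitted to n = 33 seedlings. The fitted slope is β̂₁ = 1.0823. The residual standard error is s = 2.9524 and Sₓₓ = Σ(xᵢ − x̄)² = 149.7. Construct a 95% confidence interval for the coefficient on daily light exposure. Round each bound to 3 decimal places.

(0.590, 1.574)

SE(β̂₁) = s/√Sₓₓ = 2.9524/√149.7 = 0.241304.
df = n − 2 = 31.
t* = t_{0.025, 31} = 2.039513.
Margin = t* × SE = 2.039513 × 0.241304 = 0.49214.
CI: 1.0823 ± 0.49214 → (0.590, 1.574).
With 95% confidence, each one-unit increase in daily light exposure is associated with a change of between 0.590 and 1.574 cm in plant height.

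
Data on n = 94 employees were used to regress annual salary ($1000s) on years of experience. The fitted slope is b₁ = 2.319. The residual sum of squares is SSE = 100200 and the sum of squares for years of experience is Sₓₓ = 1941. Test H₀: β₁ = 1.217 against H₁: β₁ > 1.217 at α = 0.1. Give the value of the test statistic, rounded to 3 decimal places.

MSE = SSE/(n − 2) = 100200/92 = 1089.13.
SE(b₁) = √(MSE/Sₓₓ) = √(1089.13/1941) = 0.749078.
t = (2.319 − 1.217) / 0.749078 = 1.471.
df = n − 2 = 92.
One-sided p ≈ 0.0723, which is < 0.1, so reject H₀.
There is evidence that the true slope on years of experience exceeds 1.217 $1000s per unit.

t = 1.471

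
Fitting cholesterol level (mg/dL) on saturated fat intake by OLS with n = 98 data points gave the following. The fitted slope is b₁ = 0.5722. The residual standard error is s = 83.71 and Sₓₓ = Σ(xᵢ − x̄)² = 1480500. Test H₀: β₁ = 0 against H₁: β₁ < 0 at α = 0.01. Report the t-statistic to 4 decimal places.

t = 8.3172

SE(b₁) = s/√Sₓₓ = 83.71/√1480500 = 0.0687976.
t = 0.5722 / 0.0687976 = 8.3172.
df = n − 2 = 96.
One-sided p ≈ 1.0000, which is ≥ 0.01, so fail to reject H₀.
The data do not give significant evidence that the true slope on saturated fat intake is negative.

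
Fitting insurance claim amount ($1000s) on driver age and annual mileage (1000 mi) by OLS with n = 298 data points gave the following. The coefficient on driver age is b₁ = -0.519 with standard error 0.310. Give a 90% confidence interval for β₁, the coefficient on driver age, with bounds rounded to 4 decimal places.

(-1.0305, -0.0075)

df = n − k − 1 = 298 − 2 − 1 = 295.
t* = t_{0.05, 295} = 1.650035.
Margin = t* × SE = 1.650035 × 0.310 = 0.511511.
CI: -0.519 ± 0.511511 → (-1.0305, -0.0075).
With 90% confidence, each one-unit increase in driver age is associated with a change of between -1.0305 and -0.0075 $1000s in insurance claim amount, holding the other predictors fixed.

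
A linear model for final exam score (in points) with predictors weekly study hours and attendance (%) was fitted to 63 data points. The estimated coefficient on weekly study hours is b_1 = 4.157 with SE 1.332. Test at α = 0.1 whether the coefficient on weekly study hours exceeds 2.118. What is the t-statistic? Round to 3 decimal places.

t = 1.531

H₀: β₁ = 2.118 vs H₁: β₁ > 2.118.
t = (b_1 − β₁⁰)/SE = (4.157 − 2.118) / 1.332 = 1.531.
df = n − k − 1 = 63 − 2 − 1 = 60.
One-sided p ≈ 0.0655, which is < 0.1, so reject H₀.
There is evidence that the true slope on weekly study hours exceeds 2.118 points per unit, holding the other predictors fixed.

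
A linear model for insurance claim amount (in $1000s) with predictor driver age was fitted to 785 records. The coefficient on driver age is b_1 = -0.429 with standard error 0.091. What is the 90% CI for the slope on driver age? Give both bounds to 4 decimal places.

(-0.5789, -0.2791)

df = n − 2 = 785 − 2 = 783.
t* = t_{0.05, 783} = 1.646802.
Margin = t* × SE = 1.646802 × 0.091 = 0.149859.
CI: -0.429 ± 0.149859 → (-0.5789, -0.2791).
With 90% confidence, each one-unit increase in driver age is associated with a change of between -0.5789 and -0.2791 $1000s in insurance claim amount.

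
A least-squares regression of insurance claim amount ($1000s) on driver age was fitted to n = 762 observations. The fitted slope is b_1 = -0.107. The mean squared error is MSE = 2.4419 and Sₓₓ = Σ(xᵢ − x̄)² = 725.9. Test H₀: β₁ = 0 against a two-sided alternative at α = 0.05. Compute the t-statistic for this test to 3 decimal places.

SE(b_1) = √(MSE/Sₓₓ) = √(2.4419/725.9) = 0.0579997.
t = -0.107 / 0.0579997 = -1.845.
df = n − 2 = 760.
Two-sided p ≈ 0.0655, which is ≥ 0.05, so fail to reject H₀.
The data do not give significant evidence of an association between driver age and insurance claim amount.

t = -1.845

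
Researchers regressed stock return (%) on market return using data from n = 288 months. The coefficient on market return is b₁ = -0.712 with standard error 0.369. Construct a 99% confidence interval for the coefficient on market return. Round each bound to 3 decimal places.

(-1.669, 0.245)

df = n − 2 = 288 − 2 = 286.
t* = t_{0.005, 286} = 2.593129.
Margin = t* × SE = 2.593129 × 0.369 = 0.95686.
CI: -0.712 ± 0.95686 → (-1.669, 0.245).
With 99% confidence, each one-unit increase in market return is associated with a change of between -1.669 and 0.245 % in stock return.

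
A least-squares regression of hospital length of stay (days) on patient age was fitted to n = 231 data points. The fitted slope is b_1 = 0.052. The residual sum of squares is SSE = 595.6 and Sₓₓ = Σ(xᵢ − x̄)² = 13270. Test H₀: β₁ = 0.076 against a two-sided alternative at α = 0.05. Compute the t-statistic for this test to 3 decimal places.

MSE = SSE/(n − 2) = 595.6/229 = 2.60087.
SE(b_1) = √(MSE/Sₓₓ) = √(2.60087/13270) = 0.0139999.
t = (0.052 − 0.076) / 0.0139999 = -1.714.
df = n − 2 = 229.
Two-sided p ≈ 0.0878, which is ≥ 0.05, so fail to reject H₀.
The data are consistent with a true slope of 0.076 days per unit of patient age.

t = -1.714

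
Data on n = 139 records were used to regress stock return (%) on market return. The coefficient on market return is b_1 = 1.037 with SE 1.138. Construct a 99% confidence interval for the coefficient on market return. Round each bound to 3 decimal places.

df = n − 2 = 139 − 2 = 137.
t* = t_{0.005, 137} = 2.612192.
Margin = t* × SE = 2.612192 × 1.138 = 2.97267.
CI: 1.037 ± 2.97267 → (-1.936, 4.010).
With 99% confidence, each one-unit increase in market return is associated with a change of between -1.936 and 4.010 % in stock return.

(-1.936, 4.010)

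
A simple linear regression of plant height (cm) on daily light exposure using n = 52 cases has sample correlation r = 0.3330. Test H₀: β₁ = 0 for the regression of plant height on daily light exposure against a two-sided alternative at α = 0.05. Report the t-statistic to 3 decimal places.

t = 2.497

t = r·√(n − 2)/√(1 − r²) = 0.3330·√50/√0.889111 = 2.497.
df = n − 2 = 50.
Two-sided p ≈ 0.0159, which is < 0.05, so reject H₀.
There is evidence of a linear association between daily light exposure and plant height.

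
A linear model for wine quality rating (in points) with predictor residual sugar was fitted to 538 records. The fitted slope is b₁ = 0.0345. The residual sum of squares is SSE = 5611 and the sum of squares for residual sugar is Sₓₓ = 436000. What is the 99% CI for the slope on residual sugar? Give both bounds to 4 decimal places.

MSE = SSE/(n − 2) = 5611/536 = 10.4683.
SE(b₁) = √(MSE/Sₓₓ) = √(10.4683/436000) = 0.00489998.
df = n − 2 = 536.
t* = t_{0.005, 536} = 2.585033.
Margin = t* × SE = 2.585033 × 0.00489998 = 0.012667.
CI: 0.0345 ± 0.012667 → (0.0218, 0.0472).
With 99% confidence, each one-unit increase in residual sugar is associated with a change of between 0.0218 and 0.0472 points in wine quality rating.

(0.0218, 0.0472)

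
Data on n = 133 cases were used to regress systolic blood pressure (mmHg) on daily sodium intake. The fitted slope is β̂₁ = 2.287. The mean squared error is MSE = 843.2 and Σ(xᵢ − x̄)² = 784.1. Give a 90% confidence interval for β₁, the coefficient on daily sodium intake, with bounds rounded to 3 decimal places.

SE(β̂₁) = √(MSE/Sₓₓ) = √(843.2/784.1) = 1.037.
df = n − 2 = 131.
t* = t_{0.05, 131} = 1.656569.
Margin = t* × SE = 1.656569 × 1.037 = 1.71786.
CI: 2.287 ± 1.71786 → (0.569, 4.005).
With 90% confidence, each one-unit increase in daily sodium intake is associated with a change of between 0.569 and 4.005 mmHg in systolic blood pressure.

(0.569, 4.005)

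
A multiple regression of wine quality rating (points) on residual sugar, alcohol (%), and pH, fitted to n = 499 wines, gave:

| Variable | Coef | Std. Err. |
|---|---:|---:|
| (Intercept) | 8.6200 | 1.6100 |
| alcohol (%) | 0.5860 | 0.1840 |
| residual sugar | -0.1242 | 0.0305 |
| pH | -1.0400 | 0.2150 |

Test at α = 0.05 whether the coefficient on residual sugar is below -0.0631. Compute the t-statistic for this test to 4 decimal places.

Read off: b = -0.1242, SE = 0.0305 for residual sugar.
H₀: β₁ = -0.0631 vs H₁: β₁ < -0.0631.
t = (-0.1242 − (-0.0631)) / 0.0305 = -2.0033.
df = n − k − 1 = 499 − 3 − 1 = 495.
One-sided p ≈ 0.0228, which is < 0.05, so reject H₀.
There is evidence that the true slope on residual sugar is below -0.0631 points per unit, holding the other predictors fixed.

t = -2.0033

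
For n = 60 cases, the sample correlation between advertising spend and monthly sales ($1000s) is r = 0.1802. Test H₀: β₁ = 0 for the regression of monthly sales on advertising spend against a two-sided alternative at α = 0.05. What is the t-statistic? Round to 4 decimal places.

t = r·√(n − 2)/√(1 − r²) = 0.1802·√58/√0.967528 = 1.3952.
df = n − 2 = 58.
Two-sided p ≈ 0.1683, which is ≥ 0.05, so fail to reject H₀.
The data do not give significant evidence of a linear association between advertising spend and monthly sales.

t = 1.3952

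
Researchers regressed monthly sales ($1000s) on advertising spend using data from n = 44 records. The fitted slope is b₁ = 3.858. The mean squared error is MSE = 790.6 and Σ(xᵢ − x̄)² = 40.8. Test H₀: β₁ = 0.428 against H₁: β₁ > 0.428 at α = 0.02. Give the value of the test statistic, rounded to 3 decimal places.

SE(b₁) = √(MSE/Sₓₓ) = √(790.6/40.8) = 4.40198.
t = (3.858 − 0.428) / 4.40198 = 0.779.
df = n − 2 = 42.
One-sided p ≈ 0.2201, which is ≥ 0.02, so fail to reject H₀.
The data do not give significant evidence that the true slope on advertising spend exceeds 0.428 $1000s per unit.

t = 0.779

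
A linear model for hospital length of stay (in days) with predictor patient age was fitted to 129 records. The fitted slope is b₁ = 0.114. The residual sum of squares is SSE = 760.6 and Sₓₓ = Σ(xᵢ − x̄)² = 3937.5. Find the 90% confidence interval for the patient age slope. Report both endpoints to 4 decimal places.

(0.0494, 0.1786)

MSE = SSE/(n − 2) = 760.6/127 = 5.98898.
SE(b₁) = √(MSE/Sₓₓ) = √(5.98898/3937.5) = 0.0390001.
df = n − 2 = 127.
t* = t_{0.05, 127} = 1.65694.
Margin = t* × SE = 1.65694 × 0.0390001 = 0.064621.
CI: 0.114 ± 0.064621 → (0.0494, 0.1786).
With 90% confidence, each one-unit increase in patient age is associated with a change of between 0.0494 and 0.1786 days in hospital length of stay.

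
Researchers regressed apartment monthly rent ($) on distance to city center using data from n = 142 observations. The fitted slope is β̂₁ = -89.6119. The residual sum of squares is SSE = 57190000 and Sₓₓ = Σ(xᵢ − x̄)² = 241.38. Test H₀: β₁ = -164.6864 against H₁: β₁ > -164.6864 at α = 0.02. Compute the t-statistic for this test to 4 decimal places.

t = 1.8249

MSE = SSE/(n − 2) = 57190000/140 = 408500.
SE(β̂₁) = √(MSE/Sₓₓ) = √(408500/241.38) = 41.1382.
t = (-89.6119 − (-164.6864)) / 41.1382 = 1.8249.
df = n − 2 = 140.
One-sided p ≈ 0.0351, which is ≥ 0.02, so fail to reject H₀.
The data do not give significant evidence that the true slope on distance to city center exceeds -164.6864 $ per unit.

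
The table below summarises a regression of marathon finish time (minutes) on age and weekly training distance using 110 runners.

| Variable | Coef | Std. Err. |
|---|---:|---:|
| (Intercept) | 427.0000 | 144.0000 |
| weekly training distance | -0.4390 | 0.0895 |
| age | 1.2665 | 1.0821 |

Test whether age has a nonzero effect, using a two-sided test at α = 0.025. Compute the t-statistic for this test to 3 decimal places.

Read off: b = 1.2665, SE = 1.0821 for age.
H₀: β₁ = 0 vs H₁: β₁ ≠ 0.
t = 1.2665 / 1.0821 = 1.170.
df = n − k − 1 = 110 − 2 − 1 = 107.
Two-sided p ≈ 0.2444, which is ≥ 0.025, so fail to reject H₀.
The data do not give significant evidence of an association between age and marathon finish time, after adjusting for the other predictors.

t = 1.170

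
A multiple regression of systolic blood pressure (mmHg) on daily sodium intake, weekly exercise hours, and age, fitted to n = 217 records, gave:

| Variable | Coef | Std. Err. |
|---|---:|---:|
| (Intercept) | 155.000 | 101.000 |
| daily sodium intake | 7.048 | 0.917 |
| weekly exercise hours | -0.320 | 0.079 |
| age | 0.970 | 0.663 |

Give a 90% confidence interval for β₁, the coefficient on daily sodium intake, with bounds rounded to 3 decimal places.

Read off: b = 7.048, SE = 0.917 for daily sodium intake.
df = n − k − 1 = 217 − 3 − 1 = 213.
t* = t_{0.05, 213} = 1.652039.
Margin = t* × SE = 1.652039 × 0.917 = 1.51492.
CI: 7.048 ± 1.51492 → (5.533, 8.563).

(5.533, 8.563)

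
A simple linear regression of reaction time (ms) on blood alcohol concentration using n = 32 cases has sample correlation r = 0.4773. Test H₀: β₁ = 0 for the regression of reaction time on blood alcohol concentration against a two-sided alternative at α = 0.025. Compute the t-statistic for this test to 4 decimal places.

t = r·√(n − 2)/√(1 − r²) = 0.4773·√30/√0.772185 = 2.9750.
df = n − 2 = 30.
Two-sided p ≈ 0.0057, which is < 0.025, so reject H₀.
There is evidence of a linear association between blood alcohol concentration and reaction time.

t = 2.9750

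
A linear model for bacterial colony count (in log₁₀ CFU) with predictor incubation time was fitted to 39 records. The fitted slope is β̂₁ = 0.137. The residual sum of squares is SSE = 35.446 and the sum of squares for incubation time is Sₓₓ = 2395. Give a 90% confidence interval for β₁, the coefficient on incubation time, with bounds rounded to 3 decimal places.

MSE = SSE/(n − 2) = 35.446/37 = 0.958.
SE(β̂₁) = √(MSE/Sₓₓ) = √(0.958/2395) = 0.02.
df = n − 2 = 37.
t* = t_{0.05, 37} = 1.687094.
Margin = t* × SE = 1.687094 × 0.02 = 0.03374.
CI: 0.137 ± 0.03374 → (0.103, 0.171).
With 90% confidence, each one-unit increase in incubation time is associated with a change of between 0.103 and 0.171 log₁₀ CFU in bacterial colony count.

(0.103, 0.171)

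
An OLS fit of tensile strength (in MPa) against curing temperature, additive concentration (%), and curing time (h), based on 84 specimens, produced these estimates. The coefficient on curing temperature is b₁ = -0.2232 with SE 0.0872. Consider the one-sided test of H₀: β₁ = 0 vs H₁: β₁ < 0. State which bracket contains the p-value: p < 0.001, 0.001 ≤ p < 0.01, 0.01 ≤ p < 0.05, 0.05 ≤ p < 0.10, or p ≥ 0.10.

t = -0.2232 / 0.0872 = -2.560.
df = n − k − 1 = 84 − 3 − 1 = 80.
One-sided p = P(T_{80} < t) ≈ 0.0062.
So 0.001 ≤ p < 0.01.

0.001 ≤ p < 0.01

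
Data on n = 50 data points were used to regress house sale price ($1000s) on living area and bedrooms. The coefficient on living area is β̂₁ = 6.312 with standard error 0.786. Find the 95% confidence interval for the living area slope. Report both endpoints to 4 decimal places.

df = n − k − 1 = 50 − 2 − 1 = 47.
t* = t_{0.025, 47} = 2.011741.
Margin = t* × SE = 2.011741 × 0.786 = 1.581228.
CI: 6.312 ± 1.581228 → (4.7308, 7.8932).
With 95% confidence, each one-unit increase in living area is associated with a change of between 4.7308 and 7.8932 $1000s in house sale price, holding the other predictors fixed.

(4.7308, 7.8932)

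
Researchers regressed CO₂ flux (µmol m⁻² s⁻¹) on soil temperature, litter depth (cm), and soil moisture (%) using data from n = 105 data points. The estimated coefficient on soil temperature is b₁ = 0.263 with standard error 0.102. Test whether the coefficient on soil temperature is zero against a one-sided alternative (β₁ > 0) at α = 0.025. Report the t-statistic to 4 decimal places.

H₀: β₁ = 0 vs H₁: β₁ > 0.
t = (b₁ − β₁⁰)/SE = 0.263 / 0.102 = 2.5784.
df = n − k − 1 = 105 − 3 − 1 = 101.
One-sided p ≈ 0.0057, which is < 0.025, so reject H₀.
There is evidence that the true slope on soil temperature is positive, holding the other predictors fixed.

t = 2.5784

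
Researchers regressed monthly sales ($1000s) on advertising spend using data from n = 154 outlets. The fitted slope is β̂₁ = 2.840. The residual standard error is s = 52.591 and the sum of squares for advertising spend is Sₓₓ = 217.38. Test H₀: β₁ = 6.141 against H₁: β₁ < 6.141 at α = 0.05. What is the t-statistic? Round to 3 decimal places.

SE(β̂₁) = s/√Sₓₓ = 52.591/√217.38 = 3.56699.
t = (2.840 − 6.141) / 3.56699 = -0.925.
df = n − 2 = 152.
One-sided p ≈ 0.1781, which is ≥ 0.05, so fail to reject H₀.
The data do not give significant evidence that the true slope on advertising spend is below 6.141 $1000s per unit.

t = -0.925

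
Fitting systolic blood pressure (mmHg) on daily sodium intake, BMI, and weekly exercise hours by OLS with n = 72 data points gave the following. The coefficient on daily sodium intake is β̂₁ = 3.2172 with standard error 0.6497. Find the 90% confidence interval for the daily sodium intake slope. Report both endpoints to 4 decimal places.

(2.1338, 4.3006)

df = n − k − 1 = 72 − 3 − 1 = 68.
t* = t_{0.05, 68} = 1.667572.
Margin = t* × SE = 1.667572 × 0.6497 = 1.083422.
CI: 3.2172 ± 1.083422 → (2.1338, 4.3006).
With 90% confidence, each one-unit increase in daily sodium intake is associated with a change of between 2.1338 and 4.3006 mmHg in systolic blood pressure, holding the other predictors fixed.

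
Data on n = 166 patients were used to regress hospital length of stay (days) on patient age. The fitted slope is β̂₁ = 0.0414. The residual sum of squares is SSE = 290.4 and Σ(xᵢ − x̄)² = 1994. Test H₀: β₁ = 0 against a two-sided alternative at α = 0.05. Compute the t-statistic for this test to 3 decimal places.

MSE = SSE/(n − 2) = 290.4/164 = 1.77073.
SE(β̂₁) = √(MSE/Sₓₓ) = √(1.77073/1994) = 0.0297998.
t = 0.0414 / 0.0297998 = 1.389.
df = n − 2 = 164.
Two-sided p ≈ 0.1666, which is ≥ 0.05, so fail to reject H₀.
The data do not give significant evidence of an association between patient age and hospital length of stay.

t = 1.389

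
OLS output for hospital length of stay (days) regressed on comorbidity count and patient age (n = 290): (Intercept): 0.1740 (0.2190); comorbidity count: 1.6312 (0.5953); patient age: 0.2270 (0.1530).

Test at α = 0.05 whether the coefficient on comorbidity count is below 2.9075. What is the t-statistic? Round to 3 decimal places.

t = -2.144

Read off: b = 1.6312, SE = 0.5953 for comorbidity count.
H₀: β₁ = 2.9075 vs H₁: β₁ < 2.9075.
t = (1.6312 − 2.9075) / 0.5953 = -2.144.
df = n − k − 1 = 290 − 2 − 1 = 287.
One-sided p ≈ 0.0164, which is < 0.05, so reject H₀.
There is evidence that the true slope on comorbidity count is below 2.9075 days per unit, holding the other predictors fixed.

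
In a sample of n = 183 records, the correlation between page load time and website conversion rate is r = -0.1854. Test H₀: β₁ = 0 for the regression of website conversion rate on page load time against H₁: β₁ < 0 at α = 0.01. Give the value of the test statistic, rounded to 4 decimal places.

t = -2.5383

t = r·√(n − 2)/√(1 − r²) = -0.1854·√181/√0.965627 = -2.5383.
df = n − 2 = 181.
One-sided p ≈ 0.0060, which is < 0.01, so reject H₀.
There is evidence of a linear association between page load time and website conversion rate.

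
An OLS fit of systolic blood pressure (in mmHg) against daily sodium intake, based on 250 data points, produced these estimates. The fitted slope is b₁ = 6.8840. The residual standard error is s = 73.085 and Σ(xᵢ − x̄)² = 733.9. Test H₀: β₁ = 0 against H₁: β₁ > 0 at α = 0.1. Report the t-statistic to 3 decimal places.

SE(b₁) = s/√Sₓₓ = 73.085/√733.9 = 2.6978.
t = 6.8840 / 2.6978 = 2.552.
df = n − 2 = 248.
One-sided p ≈ 0.0057, which is < 0.1, so reject H₀.
There is evidence that the true slope on daily sodium intake is positive.

t = 2.552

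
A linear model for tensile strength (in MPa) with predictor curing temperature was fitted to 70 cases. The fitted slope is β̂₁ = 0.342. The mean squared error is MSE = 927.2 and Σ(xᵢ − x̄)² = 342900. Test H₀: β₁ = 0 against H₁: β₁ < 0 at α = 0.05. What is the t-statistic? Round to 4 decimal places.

SE(β̂₁) = √(MSE/Sₓₓ) = √(927.2/342900) = 0.052.
t = 0.342 / 0.052 = 6.5769.
df = n − 2 = 68.
One-sided p ≈ 1.0000, which is ≥ 0.05, so fail to reject H₀.
The data do not give significant evidence that the true slope on curing temperature is negative.

t = 6.5769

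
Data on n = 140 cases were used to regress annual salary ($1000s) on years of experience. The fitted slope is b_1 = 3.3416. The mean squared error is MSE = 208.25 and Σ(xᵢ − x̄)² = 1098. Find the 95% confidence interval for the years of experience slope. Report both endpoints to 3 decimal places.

SE(b_1) = √(MSE/Sₓₓ) = √(208.25/1098) = 0.435503.
df = n − 2 = 138.
t* = t_{0.025, 138} = 1.977304.
Margin = t* × SE = 1.977304 × 0.435503 = 0.86112.
CI: 3.3416 ± 0.86112 → (2.480, 4.203).
With 95% confidence, each one-unit increase in years of experience is associated with a change of between 2.480 and 4.203 $1000s in annual salary.

(2.480, 4.203)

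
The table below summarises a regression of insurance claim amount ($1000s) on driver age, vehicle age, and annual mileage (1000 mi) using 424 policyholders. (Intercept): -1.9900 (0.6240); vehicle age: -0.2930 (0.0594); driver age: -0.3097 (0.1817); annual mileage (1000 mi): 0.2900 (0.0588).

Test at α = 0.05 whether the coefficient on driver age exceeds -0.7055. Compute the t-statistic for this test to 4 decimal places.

Read off: b = -0.3097, SE = 0.1817 for driver age.
H₀: β₁ = -0.7055 vs H₁: β₁ > -0.7055.
t = (-0.3097 − (-0.7055)) / 0.1817 = 2.1783.
df = n − k − 1 = 424 − 3 − 1 = 420.
One-sided p ≈ 0.0150, which is < 0.05, so reject H₀.
There is evidence that the true slope on driver age exceeds -0.7055 $1000s per unit, holding the other predictors fixed.

t = 2.1783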